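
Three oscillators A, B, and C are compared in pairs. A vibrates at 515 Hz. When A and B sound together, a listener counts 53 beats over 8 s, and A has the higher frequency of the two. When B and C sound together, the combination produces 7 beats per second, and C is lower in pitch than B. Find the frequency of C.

501.375 Hz

A–B: Beat frequency = 53/8 = 6.625 Hz.
B is below A, so f_B = 515 − 6.625 = 508.375 Hz.
C is below B, so f_C = 508.375 − 7 = 501.375 Hz.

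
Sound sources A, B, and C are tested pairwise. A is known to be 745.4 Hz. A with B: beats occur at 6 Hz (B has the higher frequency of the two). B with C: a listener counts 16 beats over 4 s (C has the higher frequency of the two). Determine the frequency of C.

B is above A, so f_B = 745.4 + 6 = 751.4 Hz.
B–C: Beat frequency = 16/4 = 4 Hz.
C is above B, so f_C = 751.4 + 4 = 755.4 Hz.

755.4 Hz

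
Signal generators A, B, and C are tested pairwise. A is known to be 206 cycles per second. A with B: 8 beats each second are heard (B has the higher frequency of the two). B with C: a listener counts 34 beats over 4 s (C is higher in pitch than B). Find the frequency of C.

222.5 Hz

B is above A, so f_B = 206 + 8 = 214 Hz.
B–C: Beat frequency = 34/4 = 8.5 Hz.
C is above B, so f_C = 214 + 8.5 = 222.5 Hz.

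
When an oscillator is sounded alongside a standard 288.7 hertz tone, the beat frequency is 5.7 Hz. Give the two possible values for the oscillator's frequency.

|f − 288.7| = 5.7, so f = 288.7 ± 5.7.

283 Hz or 294.4 Hz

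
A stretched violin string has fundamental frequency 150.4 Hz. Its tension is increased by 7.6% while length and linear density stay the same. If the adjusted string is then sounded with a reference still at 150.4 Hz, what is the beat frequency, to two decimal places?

For a string, f ∝ √T, so the new frequency is 150.4·√1.076 = 156.0106 Hz.
f_beat = |156.0106 − 150.4| = 5.61 Hz.

5.61 Hz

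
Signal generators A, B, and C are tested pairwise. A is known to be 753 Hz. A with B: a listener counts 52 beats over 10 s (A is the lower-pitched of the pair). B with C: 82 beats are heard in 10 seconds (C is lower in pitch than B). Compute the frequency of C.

750 Hz

A–B: Beat frequency = 52/10 = 5.2 Hz.
B is above A, so f_B = 753 + 5.2 = 758.2 Hz.
B–C: Beat frequency = 82/10 = 8.2 Hz.
C is below B, so f_C = 758.2 − 8.2 = 750 Hz.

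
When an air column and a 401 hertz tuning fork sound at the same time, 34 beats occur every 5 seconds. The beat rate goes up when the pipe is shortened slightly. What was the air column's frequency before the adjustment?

407.8 Hz

Beat frequency = 34/5 = 6.8 Hz.
|f − 401| = 6.8, so the air column was at either 394.2 Hz or 407.8 Hz.
A shorter pipe has a higher fundamental; the adjustment raises the air column's frequency.
The beat rate rose, so the adjustment moved the air column further from 401 Hz — it was already above the reference.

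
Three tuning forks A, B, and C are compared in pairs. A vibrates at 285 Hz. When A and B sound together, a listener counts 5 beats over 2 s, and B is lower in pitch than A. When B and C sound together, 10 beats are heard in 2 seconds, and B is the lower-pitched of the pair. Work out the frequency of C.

287.5 Hz

A–B: Beat frequency = 5/2 = 2.5 Hz.
B is below A, so f_B = 285 − 2.5 = 282.5 Hz.
B–C: Beat frequency = 10/2 = 5 Hz.
C is above B, so f_C = 282.5 + 5 = 287.5 Hz.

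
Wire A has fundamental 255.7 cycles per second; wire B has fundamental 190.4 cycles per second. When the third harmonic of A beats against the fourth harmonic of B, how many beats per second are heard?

5.5 Hz

Third harmonic of the first: 3·255.7 = 767.1 Hz.
Fourth harmonic of the second: 4·190.4 = 761.6 Hz.
f_beat = |767.1 − 761.6| = 5.5 Hz.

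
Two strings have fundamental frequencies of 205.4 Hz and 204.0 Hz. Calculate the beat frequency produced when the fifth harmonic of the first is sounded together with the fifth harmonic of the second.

Fifth harmonic of the first: 5·205.4 = 1027.0 Hz.
Fifth harmonic of the second: 5·204.0 = 1020.0 Hz.
f_beat = |1027.0 − 1020.0| = 7.0 Hz.

7.0 Hz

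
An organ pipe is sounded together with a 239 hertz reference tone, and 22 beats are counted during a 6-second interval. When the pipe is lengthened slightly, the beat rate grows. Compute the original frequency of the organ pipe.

235.3333 Hz

Beat frequency = 22/6 = 3.6667 Hz.
|f − 239| = 3.6667, so the organ pipe was at either 235.3333 Hz or 242.6667 Hz.
A longer pipe has a lower fundamental; the adjustment lowers the organ pipe's frequency.
The beat rate rose, so the adjustment moved the organ pipe further from 239 Hz — it was already below the reference.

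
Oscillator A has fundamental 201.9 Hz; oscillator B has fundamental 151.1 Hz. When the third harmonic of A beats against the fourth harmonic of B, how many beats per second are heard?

1.3 Hz

Third harmonic of the first: 3·201.9 = 605.7 Hz.
Fourth harmonic of the second: 4·151.1 = 604.4 Hz.
f_beat = |605.7 − 604.4| = 1.3 Hz.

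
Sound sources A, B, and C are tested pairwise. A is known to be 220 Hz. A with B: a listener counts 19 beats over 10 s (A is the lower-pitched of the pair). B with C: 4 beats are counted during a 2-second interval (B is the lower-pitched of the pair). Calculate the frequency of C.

A–B: Beat frequency = 19/10 = 1.9 Hz.
B is above A, so f_B = 220 + 1.9 = 221.9 Hz.
B–C: Beat frequency = 4/2 = 2 Hz.
C is above B, so f_C = 221.9 + 2 = 223.9 Hz.

223.9 Hz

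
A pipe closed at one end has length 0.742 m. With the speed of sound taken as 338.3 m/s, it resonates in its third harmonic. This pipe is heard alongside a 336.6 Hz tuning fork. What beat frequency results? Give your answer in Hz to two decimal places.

5.35 Hz

Closed pipe (odd harmonics): f_n = n·v/(4L) = 3·338.3/(4·0.742) = 341.9474 Hz.
f_beat = |341.9474 − 336.6| = 5.35 Hz.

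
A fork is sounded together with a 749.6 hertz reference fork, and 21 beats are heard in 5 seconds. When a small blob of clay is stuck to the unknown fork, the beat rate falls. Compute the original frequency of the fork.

Beat frequency = 21/5 = 4.2 Hz.
|f − 749.6| = 4.2, so the fork was at either 745.4 Hz or 753.8 Hz.
Adding mass to a fork lowers its frequency; the adjustment lowers the fork's frequency.
The beat rate fell, so the adjustment moved the fork toward 749.6 Hz — it must have started above the reference.

753.8 Hz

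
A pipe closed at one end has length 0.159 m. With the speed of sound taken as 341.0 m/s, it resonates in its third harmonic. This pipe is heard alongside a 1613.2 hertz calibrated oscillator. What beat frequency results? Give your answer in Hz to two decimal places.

Closed pipe (odd harmonics): f_n = n·v/(4L) = 3·341.0/(4·0.159) = 1608.4906 Hz.
f_beat = |1608.4906 − 1613.2| = 4.71 Hz.

4.71 Hz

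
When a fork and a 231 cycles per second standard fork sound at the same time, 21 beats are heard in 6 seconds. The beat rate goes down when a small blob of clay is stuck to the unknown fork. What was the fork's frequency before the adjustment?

234.5 Hz

Beat frequency = 21/6 = 3.5 Hz.
|f − 231| = 3.5, so the fork was at either 227.5 Hz or 234.5 Hz.
Adding mass to a fork lowers its frequency; the adjustment lowers the fork's frequency.
The beat rate fell, so the adjustment moved the fork toward 231 Hz — it must have started above the reference.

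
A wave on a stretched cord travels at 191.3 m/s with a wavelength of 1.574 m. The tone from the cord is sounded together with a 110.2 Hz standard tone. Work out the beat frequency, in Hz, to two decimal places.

Source frequency f = v/λ = 191.3/1.574 = 121.5375 Hz.
f_beat = |121.5375 − 110.2| = 11.34 Hz.

11.34 Hz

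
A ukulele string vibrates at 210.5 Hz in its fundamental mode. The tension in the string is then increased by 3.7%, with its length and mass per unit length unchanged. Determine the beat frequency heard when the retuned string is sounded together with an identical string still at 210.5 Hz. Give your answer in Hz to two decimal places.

3.86 Hz

For a string, f ∝ √T, so the new frequency is 210.5·√1.037 = 214.3589 Hz.
f_beat = |214.3589 − 210.5| = 3.86 Hz.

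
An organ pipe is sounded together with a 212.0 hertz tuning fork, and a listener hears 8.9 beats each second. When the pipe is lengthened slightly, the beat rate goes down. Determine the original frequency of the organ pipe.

220.9 Hz

|f − 212.0| = 8.9, so the organ pipe was at either 203.1 Hz or 220.9 Hz.
A longer pipe has a lower fundamental; the adjustment lowers the organ pipe's frequency.
The beat rate fell, so the adjustment moved the organ pipe toward 212.0 Hz — it must have started above the reference.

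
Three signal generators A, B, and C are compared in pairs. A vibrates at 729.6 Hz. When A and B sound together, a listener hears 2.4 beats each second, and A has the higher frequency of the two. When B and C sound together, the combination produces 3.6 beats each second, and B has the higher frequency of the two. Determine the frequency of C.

723.6 Hz

B is below A, so f_B = 729.6 − 2.4 = 727.2 Hz.
C is below B, so f_C = 727.2 − 3.6 = 723.6 Hz.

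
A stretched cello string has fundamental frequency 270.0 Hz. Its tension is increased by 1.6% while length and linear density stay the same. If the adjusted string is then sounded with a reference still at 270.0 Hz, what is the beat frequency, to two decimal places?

For a string, f ∝ √T, so the new frequency is 270.0·√1.016 = 272.1514 Hz.
f_beat = |272.1514 − 270.0| = 2.15 Hz.

2.15 Hz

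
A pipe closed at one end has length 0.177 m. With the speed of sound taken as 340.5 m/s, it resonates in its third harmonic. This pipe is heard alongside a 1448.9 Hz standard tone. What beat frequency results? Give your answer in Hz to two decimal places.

Closed pipe (odd harmonics): f_n = n·v/(4L) = 3·340.5/(4·0.177) = 1442.7966 Hz.
f_beat = |1442.7966 − 1448.9| = 6.10 Hz.

6.10 Hz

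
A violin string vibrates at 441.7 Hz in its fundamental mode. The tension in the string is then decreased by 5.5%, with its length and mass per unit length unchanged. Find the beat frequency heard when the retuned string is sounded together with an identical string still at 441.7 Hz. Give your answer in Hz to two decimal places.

For a string, f ∝ √T, so the new frequency is 441.7·√0.945 = 429.3815 Hz.
f_beat = |429.3815 − 441.7| = 12.32 Hz.

12.32 Hz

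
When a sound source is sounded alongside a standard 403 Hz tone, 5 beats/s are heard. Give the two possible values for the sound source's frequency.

|f − 403| = 5, so f = 403 ± 5.

398 Hz or 408 Hz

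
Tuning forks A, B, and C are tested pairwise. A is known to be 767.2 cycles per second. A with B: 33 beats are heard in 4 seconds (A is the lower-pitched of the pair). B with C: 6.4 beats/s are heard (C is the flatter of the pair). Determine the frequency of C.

769.05 Hz

A–B: Beat frequency = 33/4 = 8.25 Hz.
B is above A, so f_B = 767.2 + 8.25 = 775.45 Hz.
C is below B, so f_C = 775.45 − 6.4 = 769.05 Hz.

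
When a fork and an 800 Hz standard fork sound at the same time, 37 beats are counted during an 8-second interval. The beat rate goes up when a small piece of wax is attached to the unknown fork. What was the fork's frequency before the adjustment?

Beat frequency = 37/8 = 4.625 Hz.
|f − 800| = 4.625, so the fork was at either 795.375 Hz or 804.625 Hz.
Loading a fork with wax lowers its frequency; the adjustment lowers the fork's frequency.
The beat rate rose, so the adjustment moved the fork further from 800 Hz — it was already below the reference.

795.375 Hz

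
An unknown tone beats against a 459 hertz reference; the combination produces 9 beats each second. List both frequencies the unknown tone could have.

|f − 459| = 9, so f = 459 ± 9.

450 Hz or 468 Hz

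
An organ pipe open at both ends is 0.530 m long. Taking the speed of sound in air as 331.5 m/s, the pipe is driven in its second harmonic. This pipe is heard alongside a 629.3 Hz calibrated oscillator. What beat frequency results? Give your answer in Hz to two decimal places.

Open pipe: f_n = n·v/(2L) = 2·331.5/(2·0.530) = 625.4717 Hz.
f_beat = |625.4717 − 629.3| = 3.83 Hz.

3.83 Hz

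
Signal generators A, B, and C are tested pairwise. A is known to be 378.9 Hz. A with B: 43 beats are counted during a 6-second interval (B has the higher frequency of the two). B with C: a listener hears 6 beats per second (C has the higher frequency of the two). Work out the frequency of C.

A–B: Beat frequency = 43/6 = 7.1667 Hz.
B is above A, so f_B = 378.9 + 7.1667 = 386.0667 Hz.
C is above B, so f_C = 386.0667 + 6 = 392.0667 Hz.

392.0667 Hz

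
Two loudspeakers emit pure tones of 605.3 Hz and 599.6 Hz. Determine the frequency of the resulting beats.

The beat frequency equals the magnitude of the frequency difference.
|605.3 − 599.6| = 5.7 Hz.

5.7 Hz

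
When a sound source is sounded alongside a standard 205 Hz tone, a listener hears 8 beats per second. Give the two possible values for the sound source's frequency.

|f − 205| = 8, so f = 205 ± 8.

197 Hz or 213 Hz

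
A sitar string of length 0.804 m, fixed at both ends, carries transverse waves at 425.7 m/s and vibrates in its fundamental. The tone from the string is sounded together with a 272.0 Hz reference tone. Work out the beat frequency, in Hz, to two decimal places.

7.26 Hz

For a string fixed at both ends, f_n = n·v/(2L) = 1·425.7/(2·0.804) = 264.7388 Hz.
f_beat = |264.7388 − 272.0| = 7.26 Hz.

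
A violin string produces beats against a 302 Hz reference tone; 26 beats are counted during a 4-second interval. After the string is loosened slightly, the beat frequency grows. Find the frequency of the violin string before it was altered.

Beat frequency = 26/4 = 6.5 Hz.
|f − 302| = 6.5, so the violin string was at either 295.5 Hz or 308.5 Hz.
Reducing tension lowers a string's frequency; the adjustment lowers the violin string's frequency.
The beat rate rose, so the adjustment moved the violin string further from 302 Hz — it was already below the reference.

295.5 Hz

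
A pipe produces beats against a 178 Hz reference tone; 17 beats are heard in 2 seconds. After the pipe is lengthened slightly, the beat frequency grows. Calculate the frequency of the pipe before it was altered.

169.5 Hz

Beat frequency = 17/2 = 8.5 Hz.
|f − 178| = 8.5, so the pipe was at either 169.5 Hz or 186.5 Hz.
A longer pipe has a lower fundamental; the adjustment lowers the pipe's frequency.
The beat rate rose, so the adjustment moved the pipe further from 178 Hz — it was already below the reference.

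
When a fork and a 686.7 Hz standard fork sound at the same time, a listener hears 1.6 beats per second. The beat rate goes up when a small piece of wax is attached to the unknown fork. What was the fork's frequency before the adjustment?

685.1 Hz

|f − 686.7| = 1.6, so the fork was at either 685.1 Hz or 688.3 Hz.
Loading a fork with wax lowers its frequency; the adjustment lowers the fork's frequency.
The beat rate rose, so the adjustment moved the fork further from 686.7 Hz — it was already below the reference.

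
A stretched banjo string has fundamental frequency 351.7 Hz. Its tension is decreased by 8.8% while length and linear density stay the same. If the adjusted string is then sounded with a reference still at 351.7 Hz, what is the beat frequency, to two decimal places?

15.83 Hz

For a string, f ∝ √T, so the new frequency is 351.7·√0.912 = 335.8689 Hz.
f_beat = |335.8689 − 351.7| = 15.83 Hz.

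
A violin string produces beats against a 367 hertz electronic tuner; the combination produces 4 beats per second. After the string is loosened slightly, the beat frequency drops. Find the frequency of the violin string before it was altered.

371 Hz

|f − 367| = 4, so the violin string was at either 363 Hz or 371 Hz.
Reducing tension lowers a string's frequency; the adjustment lowers the violin string's frequency.
The beat rate fell, so the adjustment moved the violin string toward 367 Hz — it must have started above the reference.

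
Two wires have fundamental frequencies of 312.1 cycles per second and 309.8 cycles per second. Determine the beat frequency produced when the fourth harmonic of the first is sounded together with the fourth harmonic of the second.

Fourth harmonic of the first: 4·312.1 = 1248.4 Hz.
Fourth harmonic of the second: 4·309.8 = 1239.2 Hz.
f_beat = |1248.4 − 1239.2| = 9.2 Hz.

9.2 Hz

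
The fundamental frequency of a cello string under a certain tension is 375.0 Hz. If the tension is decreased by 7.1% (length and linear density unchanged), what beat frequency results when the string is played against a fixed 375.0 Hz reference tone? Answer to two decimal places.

13.56 Hz

For a string, f ∝ √T, so the new frequency is 375.0·√0.929 = 361.4424 Hz.
f_beat = |361.4424 − 375.0| = 13.56 Hz.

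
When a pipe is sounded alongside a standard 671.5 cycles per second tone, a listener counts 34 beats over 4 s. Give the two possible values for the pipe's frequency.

663 Hz or 680 Hz

Beat frequency = 34/4 = 8.5 Hz.
|f − 671.5| = 8.5, so f = 671.5 ± 8.5.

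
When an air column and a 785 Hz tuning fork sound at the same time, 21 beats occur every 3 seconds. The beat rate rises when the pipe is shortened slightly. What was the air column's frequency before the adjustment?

Beat frequency = 21/3 = 7 Hz.
|f − 785| = 7, so the air column was at either 778 Hz or 792 Hz.
A shorter pipe has a higher fundamental; the adjustment raises the air column's frequency.
The beat rate rose, so the adjustment moved the air column further from 785 Hz — it was already above the reference.

792 Hz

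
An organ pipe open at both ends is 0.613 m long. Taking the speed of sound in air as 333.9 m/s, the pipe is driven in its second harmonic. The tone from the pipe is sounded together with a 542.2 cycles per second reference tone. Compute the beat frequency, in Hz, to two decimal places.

2.50 Hz

Open pipe: f_n = n·v/(2L) = 2·333.9/(2·0.613) = 544.6982 Hz.
f_beat = |544.6982 − 542.2| = 2.50 Hz.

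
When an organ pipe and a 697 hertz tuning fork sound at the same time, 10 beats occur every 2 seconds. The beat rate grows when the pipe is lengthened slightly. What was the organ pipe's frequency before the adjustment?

692 Hz

Beat frequency = 10/2 = 5 Hz.
|f − 697| = 5, so the organ pipe was at either 692 Hz or 702 Hz.
A longer pipe has a lower fundamental; the adjustment lowers the organ pipe's frequency.
The beat rate rose, so the adjustment moved the organ pipe further from 697 Hz — it was already below the reference.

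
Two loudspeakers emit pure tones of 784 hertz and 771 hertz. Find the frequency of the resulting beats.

f_beat = |f₁ − f₂|.
|784 − 771| = 13 Hz.

13 Hz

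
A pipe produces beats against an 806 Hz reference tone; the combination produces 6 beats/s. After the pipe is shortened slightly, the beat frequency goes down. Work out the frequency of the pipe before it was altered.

|f − 806| = 6, so the pipe was at either 800 Hz or 812 Hz.
A shorter pipe has a higher fundamental; the adjustment raises the pipe's frequency.
The beat rate fell, so the adjustment moved the pipe toward 806 Hz — it must have started below the reference.

800 Hz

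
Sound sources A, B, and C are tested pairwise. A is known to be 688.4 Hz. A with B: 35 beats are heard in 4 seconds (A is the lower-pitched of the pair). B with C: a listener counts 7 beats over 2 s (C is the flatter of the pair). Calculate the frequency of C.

693.65 Hz

A–B: Beat frequency = 35/4 = 8.75 Hz.
B is above A, so f_B = 688.4 + 8.75 = 697.15 Hz.
B–C: Beat frequency = 7/2 = 3.5 Hz.
C is below B, so f_C = 697.15 − 3.5 = 693.65 Hz.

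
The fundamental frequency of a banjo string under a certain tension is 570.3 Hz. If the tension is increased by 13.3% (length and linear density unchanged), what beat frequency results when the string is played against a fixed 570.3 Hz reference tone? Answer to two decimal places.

36.74 Hz

For a string, f ∝ √T, so the new frequency is 570.3·√1.133 = 607.0414 Hz.
f_beat = |607.0414 − 570.3| = 36.74 Hz.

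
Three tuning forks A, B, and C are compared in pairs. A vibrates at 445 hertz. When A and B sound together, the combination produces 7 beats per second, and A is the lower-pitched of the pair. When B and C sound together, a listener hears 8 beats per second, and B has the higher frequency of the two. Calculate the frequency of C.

444 Hz

B is above A, so f_B = 445 + 7 = 452 Hz.
C is below B, so f_C = 452 − 8 = 444 Hz.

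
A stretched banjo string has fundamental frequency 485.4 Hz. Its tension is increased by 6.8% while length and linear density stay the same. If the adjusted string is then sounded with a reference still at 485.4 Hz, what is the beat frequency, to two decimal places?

16.23 Hz

For a string, f ∝ √T, so the new frequency is 485.4·√1.068 = 501.6322 Hz.
f_beat = |501.6322 − 485.4| = 16.23 Hz.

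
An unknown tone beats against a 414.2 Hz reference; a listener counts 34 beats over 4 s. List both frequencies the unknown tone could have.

405.7 Hz or 422.7 Hz

Beat frequency = 34/4 = 8.5 Hz.
|f − 414.2| = 8.5, so f = 414.2 ± 8.5.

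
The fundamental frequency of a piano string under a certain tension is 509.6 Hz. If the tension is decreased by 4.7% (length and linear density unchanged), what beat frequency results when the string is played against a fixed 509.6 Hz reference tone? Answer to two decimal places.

12.12 Hz

For a string, f ∝ √T, so the new frequency is 509.6·√0.953 = 497.4803 Hz.
f_beat = |497.4803 − 509.6| = 12.12 Hz.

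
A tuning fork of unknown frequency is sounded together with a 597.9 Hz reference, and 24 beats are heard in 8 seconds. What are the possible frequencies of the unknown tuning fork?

594.9 Hz or 600.9 Hz

Beat frequency = 24/8 = 3 Hz.
|f − 597.9| = 3, so f = 597.9 ± 3.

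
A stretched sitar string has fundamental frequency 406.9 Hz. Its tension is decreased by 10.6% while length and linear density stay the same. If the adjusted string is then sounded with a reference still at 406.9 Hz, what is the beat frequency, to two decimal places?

For a string, f ∝ √T, so the new frequency is 406.9·√0.894 = 384.7304 Hz.
f_beat = |384.7304 − 406.9| = 22.17 Hz.

22.17 Hz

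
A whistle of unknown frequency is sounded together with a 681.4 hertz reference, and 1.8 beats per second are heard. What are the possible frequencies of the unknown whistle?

|f − 681.4| = 1.8, so f = 681.4 ± 1.8.

679.6 Hz or 683.2 Hz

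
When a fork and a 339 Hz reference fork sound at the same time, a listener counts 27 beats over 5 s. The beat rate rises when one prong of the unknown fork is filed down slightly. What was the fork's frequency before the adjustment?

Beat frequency = 27/5 = 5.4 Hz.
|f − 339| = 5.4, so the fork was at either 333.6 Hz or 344.4 Hz.
Filing a prong removes mass and raises the fork's frequency; the adjustment raises the fork's frequency.
The beat rate rose, so the adjustment moved the fork further from 339 Hz — it was already above the reference.

344.4 Hz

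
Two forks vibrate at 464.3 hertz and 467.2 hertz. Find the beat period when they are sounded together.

0.345 s

f_beat = |464.3 − 467.2| = 2.9 Hz.
Beat period T = 1 / f_beat = 1 / 2.9 s.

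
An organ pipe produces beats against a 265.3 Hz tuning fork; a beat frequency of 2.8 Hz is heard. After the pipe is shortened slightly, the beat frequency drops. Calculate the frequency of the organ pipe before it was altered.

262.5 Hz

|f − 265.3| = 2.8, so the organ pipe was at either 262.5 Hz or 268.1 Hz.
A shorter pipe has a higher fundamental; the adjustment raises the organ pipe's frequency.
The beat rate fell, so the adjustment moved the organ pipe toward 265.3 Hz — it must have started below the reference.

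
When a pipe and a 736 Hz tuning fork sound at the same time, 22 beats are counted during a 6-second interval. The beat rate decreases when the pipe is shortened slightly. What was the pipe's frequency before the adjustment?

Beat frequency = 22/6 = 3.6667 Hz.
|f − 736| = 3.6667, so the pipe was at either 732.3333 Hz or 739.6667 Hz.
A shorter pipe has a higher fundamental; the adjustment raises the pipe's frequency.
The beat rate fell, so the adjustment moved the pipe toward 736 Hz — it must have started below the reference.

732.3333 Hz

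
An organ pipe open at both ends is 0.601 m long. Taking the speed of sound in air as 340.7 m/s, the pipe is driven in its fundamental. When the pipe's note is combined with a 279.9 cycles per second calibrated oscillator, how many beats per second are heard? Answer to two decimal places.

Open pipe: f_n = n·v/(2L) = 1·340.7/(2·0.601) = 283.4443 Hz.
f_beat = |283.4443 − 279.9| = 3.54 Hz.

3.54 Hz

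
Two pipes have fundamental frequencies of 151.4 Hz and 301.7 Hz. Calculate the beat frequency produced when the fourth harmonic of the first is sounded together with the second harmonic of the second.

Fourth harmonic of the first: 4·151.4 = 605.6 Hz.
Second harmonic of the second: 2·301.7 = 603.4 Hz.
f_beat = |605.6 − 603.4| = 2.2 Hz.

2.2 Hz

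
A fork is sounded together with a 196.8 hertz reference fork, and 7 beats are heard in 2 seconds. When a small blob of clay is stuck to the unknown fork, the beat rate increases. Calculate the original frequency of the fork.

Beat frequency = 7/2 = 3.5 Hz.
|f − 196.8| = 3.5, so the fork was at either 193.3 Hz or 200.3 Hz.
Adding mass to a fork lowers its frequency; the adjustment lowers the fork's frequency.
The beat rate rose, so the adjustment moved the fork further from 196.8 Hz — it was already below the reference.

193.3 Hz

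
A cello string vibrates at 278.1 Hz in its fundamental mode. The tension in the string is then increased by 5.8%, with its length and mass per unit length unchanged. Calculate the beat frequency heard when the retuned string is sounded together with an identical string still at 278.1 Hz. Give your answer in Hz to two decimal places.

7.95 Hz

For a string, f ∝ √T, so the new frequency is 278.1·√1.058 = 286.0512 Hz.
f_beat = |286.0512 − 278.1| = 7.95 Hz.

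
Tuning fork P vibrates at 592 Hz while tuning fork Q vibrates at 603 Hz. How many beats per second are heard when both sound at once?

Beats arise from superposition of two nearby frequencies; the beat rate is |f₁ − f₂|.
|592 − 603| = 11 Hz.

11 Hz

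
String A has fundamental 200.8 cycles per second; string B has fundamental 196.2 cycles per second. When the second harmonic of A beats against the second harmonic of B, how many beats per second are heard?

Second harmonic of the first: 2·200.8 = 401.6 Hz.
Second harmonic of the second: 2·196.2 = 392.4 Hz.
f_beat = |401.6 − 392.4| = 9.2 Hz.

9.2 Hz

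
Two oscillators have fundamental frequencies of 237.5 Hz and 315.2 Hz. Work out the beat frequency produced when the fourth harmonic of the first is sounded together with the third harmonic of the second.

Fourth harmonic of the first: 4·237.5 = 950.0 Hz.
Third harmonic of the second: 3·315.2 = 945.6 Hz.
f_beat = |950.0 − 945.6| = 4.4 Hz.

4.4 Hz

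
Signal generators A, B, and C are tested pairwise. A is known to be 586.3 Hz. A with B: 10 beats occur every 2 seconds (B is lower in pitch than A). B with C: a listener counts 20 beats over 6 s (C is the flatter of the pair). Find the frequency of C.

577.9667 Hz

A–B: Beat frequency = 10/2 = 5 Hz.
B is below A, so f_B = 586.3 − 5 = 581.3 Hz.
B–C: Beat frequency = 20/6 = 3.3333 Hz.
C is below B, so f_C = 581.3 − 3.3333 = 577.9667 Hz.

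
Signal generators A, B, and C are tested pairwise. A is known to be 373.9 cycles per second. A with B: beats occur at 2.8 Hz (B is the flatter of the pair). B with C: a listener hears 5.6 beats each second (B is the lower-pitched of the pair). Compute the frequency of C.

B is below A, so f_B = 373.9 − 2.8 = 371.1 Hz.
C is above B, so f_C = 371.1 + 5.6 = 376.7 Hz.

376.7 Hz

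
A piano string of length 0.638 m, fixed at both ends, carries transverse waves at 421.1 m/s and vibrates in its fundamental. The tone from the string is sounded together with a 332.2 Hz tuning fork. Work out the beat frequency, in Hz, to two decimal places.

For a string fixed at both ends, f_n = n·v/(2L) = 1·421.1/(2·0.638) = 330.0157 Hz.
f_beat = |330.0157 − 332.2| = 2.18 Hz.

2.18 Hz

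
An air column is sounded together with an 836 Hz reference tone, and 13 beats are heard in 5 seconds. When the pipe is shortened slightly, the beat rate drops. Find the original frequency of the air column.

833.4 Hz

Beat frequency = 13/5 = 2.6 Hz.
|f − 836| = 2.6, so the air column was at either 833.4 Hz or 838.6 Hz.
A shorter pipe has a higher fundamental; the adjustment raises the air column's frequency.
The beat rate fell, so the adjustment moved the air column toward 836 Hz — it must have started below the reference.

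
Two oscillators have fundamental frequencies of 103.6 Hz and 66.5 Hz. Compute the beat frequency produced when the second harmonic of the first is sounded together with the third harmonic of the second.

7.7 Hz

Second harmonic of the first: 2·103.6 = 207.2 Hz.
Third harmonic of the second: 3·66.5 = 199.5 Hz.
f_beat = |207.2 − 199.5| = 7.7 Hz.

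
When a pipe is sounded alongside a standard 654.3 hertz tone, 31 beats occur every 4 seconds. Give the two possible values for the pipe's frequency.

Beat frequency = 31/4 = 7.75 Hz.
|f − 654.3| = 7.75, so f = 654.3 ± 7.75.

646.55 Hz or 662.05 Hz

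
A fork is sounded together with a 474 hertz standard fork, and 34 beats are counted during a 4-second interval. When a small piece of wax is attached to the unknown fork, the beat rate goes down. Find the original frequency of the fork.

Beat frequency = 34/4 = 8.5 Hz.
|f − 474| = 8.5, so the fork was at either 465.5 Hz or 482.5 Hz.
Loading a fork with wax lowers its frequency; the adjustment lowers the fork's frequency.
The beat rate fell, so the adjustment moved the fork toward 474 Hz — it must have started above the reference.

482.5 Hz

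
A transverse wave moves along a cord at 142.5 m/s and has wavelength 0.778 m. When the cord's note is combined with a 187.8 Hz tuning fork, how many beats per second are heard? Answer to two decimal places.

4.64 Hz

Source frequency f = v/λ = 142.5/0.778 = 183.1620 Hz.
f_beat = |183.1620 − 187.8| = 4.64 Hz.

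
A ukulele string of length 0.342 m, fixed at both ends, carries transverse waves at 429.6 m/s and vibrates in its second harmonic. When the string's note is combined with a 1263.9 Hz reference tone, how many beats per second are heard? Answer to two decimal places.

For a string fixed at both ends, f_n = n·v/(2L) = 2·429.6/(2·0.342) = 1256.1404 Hz.
f_beat = |1256.1404 − 1263.9| = 7.76 Hz.

7.76 Hz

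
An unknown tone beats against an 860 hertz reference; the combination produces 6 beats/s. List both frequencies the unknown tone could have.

|f − 860| = 6, so f = 860 ± 6.

854 Hz or 866 Hz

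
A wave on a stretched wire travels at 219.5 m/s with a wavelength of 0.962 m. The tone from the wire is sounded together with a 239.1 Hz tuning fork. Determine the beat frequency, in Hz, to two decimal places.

Source frequency f = v/λ = 219.5/0.962 = 228.1705 Hz.
f_beat = |228.1705 − 239.1| = 10.93 Hz.

10.93 Hz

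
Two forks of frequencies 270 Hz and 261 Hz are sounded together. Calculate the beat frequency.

Beats arise from superposition of two nearby frequencies; the beat rate is |f₁ − f₂|.
|270 − 261| = 9 Hz.

9 Hz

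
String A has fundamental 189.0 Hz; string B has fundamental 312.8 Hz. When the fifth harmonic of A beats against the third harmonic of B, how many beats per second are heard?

Fifth harmonic of the first: 5·189.0 = 945.0 Hz.
Third harmonic of the second: 3·312.8 = 938.4 Hz.
f_beat = |945.0 − 938.4| = 6.6 Hz.

6.6 Hz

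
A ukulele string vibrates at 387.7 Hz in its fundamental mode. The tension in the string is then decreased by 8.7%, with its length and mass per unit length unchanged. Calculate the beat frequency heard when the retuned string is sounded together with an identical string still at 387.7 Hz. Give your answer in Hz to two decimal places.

17.25 Hz

For a string, f ∝ √T, so the new frequency is 387.7·√0.913 = 370.4514 Hz.
f_beat = |370.4514 − 387.7| = 17.25 Hz.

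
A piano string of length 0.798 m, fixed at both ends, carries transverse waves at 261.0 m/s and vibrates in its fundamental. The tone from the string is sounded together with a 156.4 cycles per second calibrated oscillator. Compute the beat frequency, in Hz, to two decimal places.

For a string fixed at both ends, f_n = n·v/(2L) = 1·261.0/(2·0.798) = 163.5338 Hz.
f_beat = |163.5338 − 156.4| = 7.13 Hz.

7.13 Hz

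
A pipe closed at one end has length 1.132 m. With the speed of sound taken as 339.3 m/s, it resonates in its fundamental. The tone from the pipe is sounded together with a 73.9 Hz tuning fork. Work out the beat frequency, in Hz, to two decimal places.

Closed pipe (odd harmonics): f_n = n·v/(4L) = 1·339.3/(4·1.132) = 74.9337 Hz.
f_beat = |74.9337 − 73.9| = 1.03 Hz.

1.03 Hz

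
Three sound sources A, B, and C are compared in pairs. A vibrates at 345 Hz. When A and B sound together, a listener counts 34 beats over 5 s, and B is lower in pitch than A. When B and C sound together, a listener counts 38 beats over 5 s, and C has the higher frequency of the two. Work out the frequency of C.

345.8 Hz

A–B: Beat frequency = 34/5 = 6.8 Hz.
B is below A, so f_B = 345 − 6.8 = 338.2 Hz.
B–C: Beat frequency = 38/5 = 7.6 Hz.
C is above B, so f_C = 338.2 + 7.6 = 345.8 Hz.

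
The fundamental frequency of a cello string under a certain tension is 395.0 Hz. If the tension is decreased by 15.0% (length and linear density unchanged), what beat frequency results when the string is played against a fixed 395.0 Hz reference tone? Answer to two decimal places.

For a string, f ∝ √T, so the new frequency is 395.0·√0.850 = 364.1720 Hz.
f_beat = |364.1720 − 395.0| = 30.83 Hz.

30.83 Hz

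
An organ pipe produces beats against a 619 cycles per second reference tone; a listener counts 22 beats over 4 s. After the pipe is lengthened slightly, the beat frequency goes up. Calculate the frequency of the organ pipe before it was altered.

Beat frequency = 22/4 = 5.5 Hz.
|f − 619| = 5.5, so the organ pipe was at either 613.5 Hz or 624.5 Hz.
A longer pipe has a lower fundamental; the adjustment lowers the organ pipe's frequency.
The beat rate rose, so the adjustment moved the organ pipe further from 619 Hz — it was already below the reference.

613.5 Hz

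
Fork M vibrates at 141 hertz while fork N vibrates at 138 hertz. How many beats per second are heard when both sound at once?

3 Hz

The beat frequency equals the magnitude of the frequency difference.
|141 − 138| = 3 Hz.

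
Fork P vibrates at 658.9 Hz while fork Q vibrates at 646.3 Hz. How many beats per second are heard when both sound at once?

12.6 Hz

f_beat = |f₁ − f₂|.
|658.9 − 646.3| = 12.6 Hz.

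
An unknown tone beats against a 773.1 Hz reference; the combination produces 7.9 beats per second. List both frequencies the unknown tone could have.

765.2 Hz or 781 Hz

|f − 773.1| = 7.9, so f = 773.1 ± 7.9.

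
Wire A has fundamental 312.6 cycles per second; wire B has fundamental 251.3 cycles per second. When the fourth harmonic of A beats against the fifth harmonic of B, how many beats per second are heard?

6.1 Hz

Fourth harmonic of the first: 4·312.6 = 1250.4 Hz.
Fifth harmonic of the second: 5·251.3 = 1256.5 Hz.
f_beat = |1250.4 − 1256.5| = 6.1 Hz.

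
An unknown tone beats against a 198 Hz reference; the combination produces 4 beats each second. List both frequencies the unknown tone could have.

|f − 198| = 4, so f = 198 ± 4.

194 Hz or 202 Hz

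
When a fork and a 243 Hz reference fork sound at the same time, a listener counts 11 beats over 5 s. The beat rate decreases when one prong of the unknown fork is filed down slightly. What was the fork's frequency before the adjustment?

Beat frequency = 11/5 = 2.2 Hz.
|f − 243| = 2.2, so the fork was at either 240.8 Hz or 245.2 Hz.
Filing a prong removes mass and raises the fork's frequency; the adjustment raises the fork's frequency.
The beat rate fell, so the adjustment moved the fork toward 243 Hz — it must have started below the reference.

240.8 Hz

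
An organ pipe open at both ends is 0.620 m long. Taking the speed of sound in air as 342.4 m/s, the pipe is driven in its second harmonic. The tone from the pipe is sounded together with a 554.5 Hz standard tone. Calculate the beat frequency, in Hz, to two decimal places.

Open pipe: f_n = n·v/(2L) = 2·342.4/(2·0.620) = 552.2581 Hz.
f_beat = |552.2581 − 554.5| = 2.24 Hz.

2.24 Hz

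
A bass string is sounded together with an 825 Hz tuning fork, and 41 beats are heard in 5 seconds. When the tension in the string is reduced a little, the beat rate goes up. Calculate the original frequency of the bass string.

Beat frequency = 41/5 = 8.2 Hz.
|f − 825| = 8.2, so the bass string was at either 816.8 Hz or 833.2 Hz.
Lower tension means lower frequency; the adjustment lowers the bass string's frequency.
The beat rate rose, so the adjustment moved the bass string further from 825 Hz — it was already below the reference.

816.8 Hz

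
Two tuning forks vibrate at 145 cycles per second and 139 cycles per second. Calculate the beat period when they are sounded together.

0.167 s

f_beat = |145 − 139| = 6 Hz.
Beat period T = 1 / f_beat = 1 / 6 s.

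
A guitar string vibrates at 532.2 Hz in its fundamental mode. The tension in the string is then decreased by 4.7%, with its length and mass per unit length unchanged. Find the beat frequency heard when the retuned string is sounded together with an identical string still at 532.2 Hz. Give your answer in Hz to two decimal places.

12.66 Hz

For a string, f ∝ √T, so the new frequency is 532.2·√0.953 = 519.5428 Hz.
f_beat = |519.5428 − 532.2| = 12.66 Hz.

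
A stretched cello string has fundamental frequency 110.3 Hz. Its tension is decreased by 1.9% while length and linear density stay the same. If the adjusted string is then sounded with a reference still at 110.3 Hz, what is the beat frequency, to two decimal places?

1.05 Hz

For a string, f ∝ √T, so the new frequency is 110.3·√0.981 = 109.2471 Hz.
f_beat = |109.2471 − 110.3| = 1.05 Hz.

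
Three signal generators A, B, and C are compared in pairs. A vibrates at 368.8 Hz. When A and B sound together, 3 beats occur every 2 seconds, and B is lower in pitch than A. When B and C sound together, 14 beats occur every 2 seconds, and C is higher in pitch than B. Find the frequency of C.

374.3 Hz

A–B: Beat frequency = 3/2 = 1.5 Hz.
B is below A, so f_B = 368.8 − 1.5 = 367.3 Hz.
B–C: Beat frequency = 14/2 = 7 Hz.
C is above B, so f_C = 367.3 + 7 = 374.3 Hz.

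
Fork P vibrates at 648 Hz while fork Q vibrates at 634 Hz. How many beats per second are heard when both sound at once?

The beat frequency equals the magnitude of the frequency difference.
|648 − 634| = 14 Hz.

14 Hz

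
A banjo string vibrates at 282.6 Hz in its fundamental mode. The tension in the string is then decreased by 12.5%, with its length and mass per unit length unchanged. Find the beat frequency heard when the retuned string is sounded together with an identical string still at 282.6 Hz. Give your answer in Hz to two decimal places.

For a string, f ∝ √T, so the new frequency is 282.6·√0.875 = 264.3481 Hz.
f_beat = |264.3481 − 282.6| = 18.25 Hz.

18.25 Hz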